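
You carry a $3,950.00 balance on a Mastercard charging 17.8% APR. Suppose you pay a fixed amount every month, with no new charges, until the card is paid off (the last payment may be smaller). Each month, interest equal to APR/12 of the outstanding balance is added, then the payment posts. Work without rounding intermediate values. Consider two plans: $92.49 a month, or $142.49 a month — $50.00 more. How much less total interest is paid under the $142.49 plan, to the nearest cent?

$1,179.29

Monthly rate r = 17.8%/12 = 1.48333% = 0.0148333.
At $92.49/mo: n = ⌈−ln(1 − rB₀/P)/ln(1+r)⌉ = 69 payments (last $15.65); total interest = total paid − $3,950.00 = $2,354.97.
At $142.49/mo: 36 payments (last $138.53); total interest $1,175.68.
Interest saved = $2,354.97 − $1,175.68 = $1,179.29.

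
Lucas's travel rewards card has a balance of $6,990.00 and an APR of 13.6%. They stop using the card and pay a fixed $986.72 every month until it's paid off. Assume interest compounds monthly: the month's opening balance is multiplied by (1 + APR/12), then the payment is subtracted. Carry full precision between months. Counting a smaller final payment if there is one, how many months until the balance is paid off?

Monthly rate r = 13.6%/12 = 1.13333% = 0.0113333.
Recurrence: B ← B·(1+r) − $986.72.
Month 1: interest $79.22; balance after payment $6,082.50.
Month 2: interest $68.93; balance after payment $5,164.72.
Closed form: n = −ln(1 − rB₀/P)/ln(1+r) = −ln(0.91971)/ln(1.01133) ≈ 7.426, so the balance reaches zero during payment 8.

8 months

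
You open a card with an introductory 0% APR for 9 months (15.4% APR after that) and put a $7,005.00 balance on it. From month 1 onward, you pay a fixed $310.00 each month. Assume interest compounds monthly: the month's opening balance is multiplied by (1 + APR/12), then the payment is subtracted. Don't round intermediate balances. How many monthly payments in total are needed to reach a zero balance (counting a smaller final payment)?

25 months

Promo months 1–9 at r₀ = 0%/12 = 0; months 10+ at r₁ = 15.4%/12 = 0.0128333.
After month 9 (no interest yet): B = $7,005.00 − 9·$310.00 = $4,215.00.
Then at r₁ with $310.00/mo: n₂ = −ln(1 − r₁·B/P)/ln(1+r₁) ≈ 15.04 → 16 more payments.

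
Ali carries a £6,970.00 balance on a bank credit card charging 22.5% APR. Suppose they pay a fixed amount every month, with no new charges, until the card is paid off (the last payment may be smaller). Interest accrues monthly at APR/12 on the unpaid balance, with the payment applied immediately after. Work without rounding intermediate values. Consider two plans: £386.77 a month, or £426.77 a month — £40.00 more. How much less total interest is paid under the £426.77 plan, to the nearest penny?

£185.26

Monthly rate r = 22.5%/12 = 1.875% = 0.01875.
At £386.77/mo: n = ⌈−ln(1 − rB₀/P)/ln(1+r)⌉ = 23 payments (last £76.56); total interest = total paid − £6,970.00 = £1,615.50.
At £426.77/mo: 20 payments (last £291.61); total interest £1,430.24.
Interest saved = £1,615.50 − £1,430.24 = £185.26.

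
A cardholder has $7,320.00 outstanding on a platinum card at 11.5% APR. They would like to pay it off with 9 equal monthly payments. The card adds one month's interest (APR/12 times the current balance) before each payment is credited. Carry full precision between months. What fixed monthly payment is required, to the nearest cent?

$852.80

Monthly rate r = 11.5%/12 = 0.958333% = 0.00958333.
Level-payment amortization: P = B₀·r / (1 − (1+r)^(−n)) = 7320.00·0.00958333 / (1 − 1.00958^(−9)).
Denominator 1 − (1+r)^(−9) = 0.0822583365.
P = 70.15 / 0.0822583365 ≈ 852.80.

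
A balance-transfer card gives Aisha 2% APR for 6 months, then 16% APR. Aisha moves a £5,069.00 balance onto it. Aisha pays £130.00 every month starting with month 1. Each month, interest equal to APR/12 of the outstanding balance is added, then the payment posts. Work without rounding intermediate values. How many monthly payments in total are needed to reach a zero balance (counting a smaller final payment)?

51 months

Promo months 1–6 at r₀ = 2%/12 = 0.00166667; months 7+ at r₁ = 16%/12 = 0.0133333.
After month 6: iterate B ← B·(1+r₀) − £130.00 for 6 months → £4,336.64.
Then at r₁ with £130.00/mo: n₂ = −ln(1 − r₁·B/P)/ln(1+r₁) ≈ 44.42 → 45 more payments.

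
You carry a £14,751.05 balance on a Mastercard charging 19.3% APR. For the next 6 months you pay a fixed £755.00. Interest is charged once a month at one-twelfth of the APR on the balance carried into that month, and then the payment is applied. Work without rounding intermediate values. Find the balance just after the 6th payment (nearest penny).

Monthly rate r = 19.3%/12 = 1.60833% = 0.0160833.
Each month: B ← B·(1+r) − £755.00.
Month 1: interest £237.25; balance after payment £14,233.30.
Month 2: interest £228.92; balance after payment £13,707.21.
Month 3: interest £220.46; balance after payment £13,172.67.
Month 4: interest £211.86; balance after payment £12,629.53.
Month 5: interest £203.12; balance after payment £12,077.66.
Month 6: interest £194.25; balance after payment £11,516.91.

£11,516.91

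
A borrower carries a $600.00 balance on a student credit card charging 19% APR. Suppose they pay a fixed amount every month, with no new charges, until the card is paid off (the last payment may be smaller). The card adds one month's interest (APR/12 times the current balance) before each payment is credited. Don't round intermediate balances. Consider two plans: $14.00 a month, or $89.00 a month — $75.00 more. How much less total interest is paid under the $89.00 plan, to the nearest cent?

Monthly rate r = 19%/12 = 1.58333% = 0.0158333.
At $14.00/mo: n = ⌈−ln(1 − rB₀/P)/ln(1+r)⌉ = 73 payments (last $3.51); total interest = total paid − $600.00 = $411.51.
At $89.00/mo: 8 payments (last $16.62); total interest $39.62.
Interest saved = $411.51 − $39.62 = $371.89.

$371.89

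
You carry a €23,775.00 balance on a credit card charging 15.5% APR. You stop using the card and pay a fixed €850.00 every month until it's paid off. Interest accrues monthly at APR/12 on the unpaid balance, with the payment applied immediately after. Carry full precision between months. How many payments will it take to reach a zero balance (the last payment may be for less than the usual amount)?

Monthly rate r = 15.5%/12 = 1.29167% = 0.0129167.
Recurrence: B ← B·(1+r) − €850.00.
Month 1: interest €307.09; balance after payment €23,232.09.
Month 2: interest €300.08; balance after payment €22,682.17.
Closed form: n = −ln(1 − rB₀/P)/ln(1+r) = −ln(0.63871)/ln(1.01292) ≈ 34.931, so the balance reaches zero during payment 35.

35 months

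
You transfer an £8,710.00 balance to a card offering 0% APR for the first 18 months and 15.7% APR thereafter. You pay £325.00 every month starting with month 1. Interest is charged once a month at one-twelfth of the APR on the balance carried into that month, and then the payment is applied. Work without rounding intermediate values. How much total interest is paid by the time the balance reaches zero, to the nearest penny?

Promo months 1–18 at r₀ = 0%/12 = 0; months 19+ at r₁ = 15.7%/12 = 0.0130833.
After month 18 (no interest yet): B = £8,710.00 − 18·£325.00 = £2,860.00.
Then at r₁ with £325.00/mo: n₂ = −ln(1 − r₁·B/P)/ln(1+r₁) ≈ 9.41 → 10 more payments.
Total paid = 27·£325.00 + £133.83 = £8,908.83; interest = £8,908.83 − £8,710.00 = £198.83.

£198.83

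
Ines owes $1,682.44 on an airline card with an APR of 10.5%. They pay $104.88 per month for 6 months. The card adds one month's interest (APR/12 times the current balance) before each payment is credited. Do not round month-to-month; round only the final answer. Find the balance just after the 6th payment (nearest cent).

$1,129.52

Monthly rate r = 10.5%/12 = 0.875% = 0.00875.
Each month: B ← B·(1+r) − $104.88.
Month 1: interest $14.72; balance after payment $1,592.28.
Month 2: interest $13.93; balance after payment $1,501.33.
Month 3: interest $13.14; balance after payment $1,409.59.
Month 4: interest $12.33; balance after payment $1,317.04.
Month 5: interest $11.52; balance after payment $1,223.69.
Month 6: interest $10.71; balance after payment $1,129.52.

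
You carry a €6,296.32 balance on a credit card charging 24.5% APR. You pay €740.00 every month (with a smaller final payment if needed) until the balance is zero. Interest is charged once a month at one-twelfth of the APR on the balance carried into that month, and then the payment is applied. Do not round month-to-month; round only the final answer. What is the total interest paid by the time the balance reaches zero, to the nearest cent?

€692.02

Monthly rate r = 24.5%/12 = 2.04167% = 0.0204167.
Payoff takes n = ⌈−ln(1 − rB₀/P)/ln(1+r)⌉ = ⌈9.441⌉ = 10 payments; the last is €328.34.
Total paid = 9·€740.00 + €328.34 = €6,988.34.
Total interest = total paid − principal = €6,988.34 − €6,296.32 = €692.02.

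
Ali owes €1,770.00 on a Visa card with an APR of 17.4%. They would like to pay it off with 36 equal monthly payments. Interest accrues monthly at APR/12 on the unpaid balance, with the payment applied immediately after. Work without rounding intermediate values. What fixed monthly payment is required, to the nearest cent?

Monthly rate r = 17.4%/12 = 1.45% = 0.0145.
Level-payment amortization: P = B₀·r / (1 − (1+r)^(−n)) = 1770.00·0.0145 / (1 − 1.0145^(−36)).
Denominator 1 − (1+r)^(−36) = 0.404439137.
P = 25.665 / 0.404439137 ≈ 63.46.

€63.46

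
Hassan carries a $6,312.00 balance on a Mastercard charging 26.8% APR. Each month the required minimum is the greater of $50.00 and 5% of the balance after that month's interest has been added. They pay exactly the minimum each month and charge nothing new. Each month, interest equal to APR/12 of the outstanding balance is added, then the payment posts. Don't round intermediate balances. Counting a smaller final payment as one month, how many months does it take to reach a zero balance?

90 months

Monthly rate r = 26.8%/12 = 2.23333% = 0.0223333.
While 5% of the post-interest balance exceeds $50.00, each month B ← (B·(1+r))·(1 − 0.05), i.e. B shrinks by the factor (1+r)·0.95 = 0.97122.
This holds for months 1–64. Entering month 65 the balance is $973.64; 5% of the post-interest balance is now below $50.00, so the flat $50.00 minimum applies from here.
From month 65 a fixed $50.00 at rate r clears $973.64 in 26 more payments. Total: 64 + 26 = 90 months.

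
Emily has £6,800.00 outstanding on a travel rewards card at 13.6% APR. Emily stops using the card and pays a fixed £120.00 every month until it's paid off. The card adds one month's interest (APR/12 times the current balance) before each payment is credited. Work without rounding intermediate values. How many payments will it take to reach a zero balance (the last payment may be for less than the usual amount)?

Monthly rate r = 13.6%/12 = 1.13333% = 0.0113333.
Recurrence: B ← B·(1+r) − £120.00.
Month 1: interest £77.07; balance after payment £6,757.07.
Month 2: interest £76.58; balance after payment £6,713.65.
Closed form: n = −ln(1 − rB₀/P)/ln(1+r) = −ln(0.35778)/ln(1.01133) ≈ 91.205, so the balance reaches zero during payment 92.

92 months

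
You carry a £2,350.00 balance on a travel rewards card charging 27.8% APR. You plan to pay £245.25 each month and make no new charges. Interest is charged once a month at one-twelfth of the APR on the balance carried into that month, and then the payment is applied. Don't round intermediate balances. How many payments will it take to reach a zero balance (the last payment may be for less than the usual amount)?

11 months

Monthly rate r = 27.8%/12 = 2.31667% = 0.0231667.
Recurrence: B ← B·(1+r) − £245.25.
Month 1: interest £54.44; balance after payment £2,159.19.
Month 2: interest £50.02; balance after payment £1,963.96.
Closed form: n = −ln(1 − rB₀/P)/ln(1+r) = −ln(0.77802)/ln(1.02317) ≈ 10.960, so the balance reaches zero during payment 11.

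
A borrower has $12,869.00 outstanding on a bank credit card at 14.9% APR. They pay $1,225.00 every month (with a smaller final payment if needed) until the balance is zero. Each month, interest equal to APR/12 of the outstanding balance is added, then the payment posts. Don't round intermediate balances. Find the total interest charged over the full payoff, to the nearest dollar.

Monthly rate r = 14.9%/12 = 1.24167% = 0.0124167.
Payoff takes n = ⌈−ln(1 − rB₀/P)/ln(1+r)⌉ = ⌈11.326⌉ = 12 payments; the last is $401.38.
Total paid = 11·$1,225.00 + $401.38 = $13,876.38.
Total interest = total paid − principal = $13,876.38 − $12,869.00 = $1,007.38.

$1,007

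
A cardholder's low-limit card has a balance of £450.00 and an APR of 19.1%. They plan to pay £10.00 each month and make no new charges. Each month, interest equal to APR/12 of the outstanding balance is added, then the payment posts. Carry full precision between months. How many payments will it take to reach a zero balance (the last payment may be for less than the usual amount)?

80 months

Monthly rate r = 19.1%/12 = 1.59167% = 0.0159167.
Recurrence: B ← B·(1+r) − £10.00.
Month 1: interest £7.16; balance after payment £447.16.
Month 2: interest £7.12; balance after payment £444.28.
Closed form: n = −ln(1 − rB₀/P)/ln(1+r) = −ln(0.28375)/ln(1.01592) ≈ 79.769, so the balance reaches zero during payment 80.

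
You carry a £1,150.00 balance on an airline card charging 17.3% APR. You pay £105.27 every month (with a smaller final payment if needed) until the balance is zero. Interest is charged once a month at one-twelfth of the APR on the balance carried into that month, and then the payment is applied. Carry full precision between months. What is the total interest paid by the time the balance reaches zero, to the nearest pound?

Monthly rate r = 17.3%/12 = 1.44167% = 0.0144167.
Payoff takes n = ⌈−ln(1 − rB₀/P)/ln(1+r)⌉ = ⌈11.973⌉ = 12 payments; the last is £102.40.
Total paid = 11·£105.27 + £102.40 = £1,260.37.
Total interest = total paid − principal = £1,260.37 − £1,150.00 = £110.37.

£110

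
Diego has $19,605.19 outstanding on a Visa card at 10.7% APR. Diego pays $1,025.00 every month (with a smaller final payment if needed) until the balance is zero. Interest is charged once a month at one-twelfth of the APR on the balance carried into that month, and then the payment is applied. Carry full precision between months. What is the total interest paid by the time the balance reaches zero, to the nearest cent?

Monthly rate r = 10.7%/12 = 0.891667% = 0.00891667.
Payoff takes n = ⌈−ln(1 − rB₀/P)/ln(1+r)⌉ = ⌈21.064⌉ = 22 payments; the last is $66.25.
Total paid = 21·$1,025.00 + $66.25 = $21,591.25.
Total interest = total paid − principal = $21,591.25 − $19,605.19 = $1,986.06.

$1,986.06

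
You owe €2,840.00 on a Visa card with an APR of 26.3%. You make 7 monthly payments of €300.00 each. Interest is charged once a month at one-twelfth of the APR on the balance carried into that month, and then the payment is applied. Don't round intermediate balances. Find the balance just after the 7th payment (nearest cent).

Monthly rate r = 26.3%/12 = 2.19167% = 0.0219167.
Each month: B ← B·(1+r) − €300.00.
Month 1: interest €62.24; balance after payment €2,602.24.
Month 2: interest €57.03; balance after payment €2,359.28.
Month 3: interest €51.71; balance after payment €2,110.98.
Month 4: interest €46.27; balance after payment €1,857.25.
Month 5: interest €40.70; balance after payment €1,597.95.
Month 6: interest €35.02; balance after payment €1,332.98.
Month 7: interest €29.21; balance after payment €1,062.19.

€1,062.19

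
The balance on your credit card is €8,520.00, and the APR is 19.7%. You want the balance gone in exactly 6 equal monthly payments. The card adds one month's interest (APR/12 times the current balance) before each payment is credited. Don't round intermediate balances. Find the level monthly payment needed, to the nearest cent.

Monthly rate r = 19.7%/12 = 1.64167% = 0.0164167.
Level-payment amortization: P = B₀·r / (1 − (1+r)^(−n)) = 8520.00·0.0164167 / (1 − 1.01642^(−6)).
Denominator 1 − (1+r)^(−6) = 0.0930792607.
P = 139.87 / 0.0930792607 ≈ 1502.70.

€1,502.70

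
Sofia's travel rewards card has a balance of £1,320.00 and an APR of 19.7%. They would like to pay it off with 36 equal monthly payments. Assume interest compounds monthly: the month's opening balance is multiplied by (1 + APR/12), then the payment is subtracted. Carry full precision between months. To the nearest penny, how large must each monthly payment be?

£48.85

Monthly rate r = 19.7%/12 = 1.64167% = 0.0164167.
Level-payment amortization: P = B₀·r / (1 − (1+r)^(−n)) = 1320.00·0.0164167 / (1 − 1.01642^(−36)).
Denominator 1 − (1+r)^(−36) = 0.443563.
P = 21.67 / 0.443563 ≈ 48.85.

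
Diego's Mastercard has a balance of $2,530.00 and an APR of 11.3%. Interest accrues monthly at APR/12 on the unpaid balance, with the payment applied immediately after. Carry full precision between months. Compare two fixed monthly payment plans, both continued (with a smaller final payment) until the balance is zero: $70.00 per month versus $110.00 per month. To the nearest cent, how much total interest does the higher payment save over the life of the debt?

$242.54

Monthly rate r = 11.3%/12 = 0.941667% = 0.00941667.
At $70.00/mo: n = ⌈−ln(1 − rB₀/P)/ln(1+r)⌉ = 45 payments (last $27.29); total interest = total paid − $2,530.00 = $577.29.
At $110.00/mo: 27 payments (last $4.75); total interest $334.75.
Interest saved = $577.29 − $334.75 = $242.54.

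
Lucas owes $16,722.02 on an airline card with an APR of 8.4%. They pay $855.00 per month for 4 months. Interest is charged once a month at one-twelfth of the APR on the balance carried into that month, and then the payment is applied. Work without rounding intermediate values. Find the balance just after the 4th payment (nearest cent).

$13,739.10

Monthly rate r = 8.4%/12 = 0.7% = 0.007.
Each month: B ← B·(1+r) − $855.00.
Month 1: interest $117.05; balance after payment $15,984.07.
Month 2: interest $111.89; balance after payment $15,240.96.
Month 3: interest $106.69; balance after payment $14,492.65.
Month 4: interest $101.45; balance after payment $13,739.10.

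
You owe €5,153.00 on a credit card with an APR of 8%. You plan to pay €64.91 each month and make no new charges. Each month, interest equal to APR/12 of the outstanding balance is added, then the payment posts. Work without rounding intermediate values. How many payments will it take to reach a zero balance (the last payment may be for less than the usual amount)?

Monthly rate r = 8%/12 = 0.666667% = 0.00666667.
Recurrence: B ← B·(1+r) − €64.91.
Month 1: interest €34.35; balance after payment €5,122.44.
Month 2: interest €34.15; balance after payment €5,091.68.
Closed form: n = −ln(1 − rB₀/P)/ln(1+r) = −ln(0.47075)/ln(1.00667) ≈ 113.389, so the balance reaches zero during payment 114.

114 payments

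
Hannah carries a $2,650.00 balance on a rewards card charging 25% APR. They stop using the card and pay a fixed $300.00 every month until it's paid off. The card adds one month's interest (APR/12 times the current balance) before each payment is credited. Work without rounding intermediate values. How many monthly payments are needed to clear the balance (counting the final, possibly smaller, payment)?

10 payments

Monthly rate r = 25%/12 = 2.08333% = 0.0208333.
Recurrence: B ← B·(1+r) − $300.00.
Month 1: interest $55.21; balance after payment $2,405.21.
Month 2: interest $50.11; balance after payment $2,155.32.
Closed form: n = −ln(1 − rB₀/P)/ln(1+r) = −ln(0.81597)/ln(1.02083) ≈ 9.863, so the balance reaches zero during payment 10.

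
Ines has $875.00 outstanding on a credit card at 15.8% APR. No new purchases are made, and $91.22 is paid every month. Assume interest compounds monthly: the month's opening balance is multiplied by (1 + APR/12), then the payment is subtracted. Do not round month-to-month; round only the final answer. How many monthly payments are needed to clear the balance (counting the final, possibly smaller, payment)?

Monthly rate r = 15.8%/12 = 1.31667% = 0.0131667.
Recurrence: B ← B·(1+r) − $91.22.
Month 1: interest $11.52; balance after payment $795.30.
Month 2: interest $10.47; balance after payment $714.55.
Closed form: n = −ln(1 − rB₀/P)/ln(1+r) = −ln(0.8737)/ln(1.01317) ≈ 10.322, so the balance reaches zero during payment 11.

11 months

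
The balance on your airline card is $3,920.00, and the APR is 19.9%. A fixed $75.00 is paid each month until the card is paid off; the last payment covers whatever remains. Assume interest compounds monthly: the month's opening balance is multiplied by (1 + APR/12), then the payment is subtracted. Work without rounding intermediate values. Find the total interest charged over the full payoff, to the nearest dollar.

$5,271

Monthly rate r = 19.9%/12 = 1.65833% = 0.0165833.
Payoff takes n = ⌈−ln(1 − rB₀/P)/ln(1+r)⌉ = ⌈122.547⌉ = 123 payments; the last is $41.17.
Total paid = 122·$75.00 + $41.17 = $9,191.17.
Total interest = total paid − principal = $9,191.17 − $3,920.00 = $5,271.17.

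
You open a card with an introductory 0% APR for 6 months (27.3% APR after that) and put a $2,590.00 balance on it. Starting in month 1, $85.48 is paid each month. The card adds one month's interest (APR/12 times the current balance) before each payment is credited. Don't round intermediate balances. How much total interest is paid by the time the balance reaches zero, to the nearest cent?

$981.16

Promo months 1–6 at r₀ = 0%/12 = 0; months 7+ at r₁ = 27.3%/12 = 0.02275.
After month 6 (no interest yet): B = $2,590.00 − 6·$85.48 = $2,077.12.
Then at r₁ with $85.48/mo: n₂ = −ln(1 − r₁·B/P)/ln(1+r₁) ≈ 35.78 → 36 more payments.
Total paid = 41·$85.48 + $66.48 = $3,571.16; interest = $3,571.16 − $2,590.00 = $981.16.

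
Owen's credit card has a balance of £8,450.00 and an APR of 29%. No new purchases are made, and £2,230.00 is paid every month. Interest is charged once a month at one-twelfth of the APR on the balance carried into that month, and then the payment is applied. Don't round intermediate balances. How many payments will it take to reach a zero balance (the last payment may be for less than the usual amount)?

Monthly rate r = 29%/12 = 2.41667% = 0.0241667.
Recurrence: B ← B·(1+r) − £2,230.00.
Month 1: interest £204.21; balance after payment £6,424.21.
Month 2: interest £155.25; balance after payment £4,349.46.
Month 3: interest £105.11; balance after payment £2,224.57.
Month 4: interest £53.76; balance after payment £48.33.
Month 5: interest £1.17; balance after payment £0.00.

5 payments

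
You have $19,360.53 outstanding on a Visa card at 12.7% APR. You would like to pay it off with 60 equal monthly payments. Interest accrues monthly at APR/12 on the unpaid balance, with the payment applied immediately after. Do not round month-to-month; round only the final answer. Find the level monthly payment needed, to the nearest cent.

$437.54

Monthly rate r = 12.7%/12 = 1.05833% = 0.0105833.
Level-payment amortization: P = B₀·r / (1 − (1+r)^(−n)) = 19360.53·0.0105833 / (1 − 1.01058^(−60)).
Denominator 1 − (1+r)^(−60) = 0.46829333.
P = 204.899 / 0.46829333 ≈ 437.54.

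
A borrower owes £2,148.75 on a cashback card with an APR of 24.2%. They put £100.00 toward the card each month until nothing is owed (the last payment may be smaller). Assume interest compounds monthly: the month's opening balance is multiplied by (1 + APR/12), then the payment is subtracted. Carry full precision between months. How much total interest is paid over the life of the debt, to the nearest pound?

Monthly rate r = 24.2%/12 = 2.01667% = 0.0201667.
Payoff takes n = ⌈−ln(1 − rB₀/P)/ln(1+r)⌉ = ⌈28.447⌉ = 29 payments; the last is £44.98.
Total paid = 28·£100.00 + £44.98 = £2,844.98.
Total interest = total paid − principal = £2,844.98 − £2,148.75 = £696.23.

£696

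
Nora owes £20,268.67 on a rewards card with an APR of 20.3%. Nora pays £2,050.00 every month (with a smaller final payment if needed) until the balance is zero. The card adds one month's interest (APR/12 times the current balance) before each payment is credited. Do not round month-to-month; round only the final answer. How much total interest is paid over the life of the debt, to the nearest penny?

Monthly rate r = 20.3%/12 = 1.69167% = 0.0169167.
Payoff takes n = ⌈−ln(1 − rB₀/P)/ln(1+r)⌉ = ⌈10.911⌉ = 11 payments; the last is £1,868.60.
Total paid = 10·£2,050.00 + £1,868.60 = £22,368.60.
Total interest = total paid − principal = £22,368.60 − £20,268.67 = £2,099.93.

£2,099.93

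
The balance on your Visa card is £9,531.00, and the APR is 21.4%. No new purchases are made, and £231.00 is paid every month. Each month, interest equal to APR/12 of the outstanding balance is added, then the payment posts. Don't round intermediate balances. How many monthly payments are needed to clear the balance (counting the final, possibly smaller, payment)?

Monthly rate r = 21.4%/12 = 1.78333% = 0.0178333.
Recurrence: B ← B·(1+r) − £231.00.
Month 1: interest £169.97; balance after payment £9,469.97.
Month 2: interest £168.88; balance after payment £9,407.85.
Closed form: n = −ln(1 − rB₀/P)/ln(1+r) = −ln(0.2642)/ln(1.01783) ≈ 75.302, so the balance reaches zero during payment 76.

76 payments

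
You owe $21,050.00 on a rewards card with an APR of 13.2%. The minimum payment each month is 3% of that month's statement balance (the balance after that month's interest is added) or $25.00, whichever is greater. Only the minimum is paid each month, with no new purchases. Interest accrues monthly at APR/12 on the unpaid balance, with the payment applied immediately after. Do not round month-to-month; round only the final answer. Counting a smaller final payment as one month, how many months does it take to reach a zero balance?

Monthly rate r = 13.2%/12 = 1.1% = 0.011.
While 3% of the post-interest balance exceeds $25.00, each month B ← (B·(1+r))·(1 − 0.03), i.e. B shrinks by the factor (1+r)·0.97 = 0.98067.
This holds for months 1–166. Entering month 167 the balance is $824.24; 3% of the post-interest balance is now below $25.00, so the flat $25.00 minimum applies from here.
From month 167 a fixed $25.00 at rate r clears $824.24 in 42 more payments. Total: 166 + 42 = 208 months.

208 months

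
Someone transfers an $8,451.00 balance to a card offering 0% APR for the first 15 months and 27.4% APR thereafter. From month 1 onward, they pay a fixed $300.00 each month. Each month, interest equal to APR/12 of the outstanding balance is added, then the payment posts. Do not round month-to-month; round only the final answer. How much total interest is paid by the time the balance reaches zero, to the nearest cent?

$802.57

Promo months 1–15 at r₀ = 0%/12 = 0; months 16+ at r₁ = 27.4%/12 = 0.0228333.
After month 15 (no interest yet): B = $8,451.00 − 15·$300.00 = $3,951.00.
Then at r₁ with $300.00/mo: n₂ = −ln(1 − r₁·B/P)/ln(1+r₁) ≈ 15.84 → 16 more payments.
Total paid = 30·$300.00 + $253.57 = $9,253.57; interest = $9,253.57 − $8,451.00 = $802.57.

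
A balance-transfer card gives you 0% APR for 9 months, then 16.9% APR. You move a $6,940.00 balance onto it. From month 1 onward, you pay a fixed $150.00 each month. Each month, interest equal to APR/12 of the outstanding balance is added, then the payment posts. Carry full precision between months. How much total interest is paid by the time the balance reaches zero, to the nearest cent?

Promo months 1–9 at r₀ = 0%/12 = 0; months 10+ at r₁ = 16.9%/12 = 0.0140833.
After month 9 (no interest yet): B = $6,940.00 − 9·$150.00 = $5,590.00.
Then at r₁ with $150.00/mo: n₂ = −ln(1 − r₁·B/P)/ln(1+r₁) ≈ 53.21 → 54 more payments.
Total paid = 62·$150.00 + $31.19 = $9,331.19; interest = $9,331.19 − $6,940.00 = $2,391.19.

$2,391.19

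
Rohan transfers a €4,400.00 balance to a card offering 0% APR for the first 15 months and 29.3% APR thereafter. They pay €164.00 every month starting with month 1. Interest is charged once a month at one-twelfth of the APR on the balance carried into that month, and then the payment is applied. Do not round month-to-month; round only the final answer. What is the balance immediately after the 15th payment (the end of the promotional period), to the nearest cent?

Promo months 1–15 at r₀ = 0%/12 = 0; months 16+ at r₁ = 29.3%/12 = 0.0244167.
After month 15 (no interest yet): B = €4,400.00 − 15·€164.00 = €1,940.00.

€1,940.00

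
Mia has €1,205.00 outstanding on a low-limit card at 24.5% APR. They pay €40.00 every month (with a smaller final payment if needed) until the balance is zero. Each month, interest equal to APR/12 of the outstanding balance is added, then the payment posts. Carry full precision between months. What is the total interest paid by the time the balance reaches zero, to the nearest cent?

€684.43

Monthly rate r = 24.5%/12 = 2.04167% = 0.0204167.
Payoff takes n = ⌈−ln(1 − rB₀/P)/ln(1+r)⌉ = ⌈47.234⌉ = 48 payments; the last is €9.43.
Total paid = 47·€40.00 + €9.43 = €1,889.43.
Total interest = total paid − principal = €1,889.43 − €1,205.00 = €684.43.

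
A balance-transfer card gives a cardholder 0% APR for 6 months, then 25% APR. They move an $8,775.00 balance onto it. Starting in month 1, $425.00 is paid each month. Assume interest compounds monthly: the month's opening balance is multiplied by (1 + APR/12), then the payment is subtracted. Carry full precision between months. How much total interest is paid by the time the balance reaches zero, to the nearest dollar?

Promo months 1–6 at r₀ = 0%/12 = 0; months 7+ at r₁ = 25%/12 = 0.0208333.
After month 6 (no interest yet): B = $8,775.00 − 6·$425.00 = $6,225.00.
Then at r₁ with $425.00/mo: n₂ = −ln(1 − r₁·B/P)/ln(1+r₁) ≈ 17.66 → 18 more payments.
Total paid = 23·$425.00 + $279.81 = $10,054.81; interest = $10,054.81 − $8,775.00 = $1,279.81.

$1,280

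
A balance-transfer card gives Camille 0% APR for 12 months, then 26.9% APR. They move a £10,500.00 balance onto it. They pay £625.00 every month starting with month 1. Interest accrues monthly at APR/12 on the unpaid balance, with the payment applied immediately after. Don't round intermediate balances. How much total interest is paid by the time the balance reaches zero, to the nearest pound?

£210

Promo months 1–12 at r₀ = 0%/12 = 0; months 13+ at r₁ = 26.9%/12 = 0.0224167.
After month 12 (no interest yet): B = £10,500.00 − 12·£625.00 = £3,000.00.
Then at r₁ with £625.00/mo: n₂ = −ln(1 − r₁·B/P)/ln(1+r₁) ≈ 5.14 → 6 more payments.
Total paid = 17·£625.00 + £85.26 = £10,710.26; interest = £10,710.26 − £10,500.00 = £210.26.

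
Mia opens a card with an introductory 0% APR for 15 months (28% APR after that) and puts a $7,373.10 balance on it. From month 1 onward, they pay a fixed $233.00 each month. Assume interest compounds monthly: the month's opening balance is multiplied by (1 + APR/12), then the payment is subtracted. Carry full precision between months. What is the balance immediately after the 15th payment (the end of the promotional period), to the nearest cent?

Promo months 1–15 at r₀ = 0%/12 = 0; months 16+ at r₁ = 28%/12 = 0.0233333.
After month 15 (no interest yet): B = $7,373.10 − 15·$233.00 = $3,878.10.

$3,878.10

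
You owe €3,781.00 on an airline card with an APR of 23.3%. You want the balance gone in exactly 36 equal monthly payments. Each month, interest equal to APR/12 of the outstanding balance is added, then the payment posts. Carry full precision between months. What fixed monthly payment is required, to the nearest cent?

€146.95

Monthly rate r = 23.3%/12 = 1.94167% = 0.0194167.
Level-payment amortization: P = B₀·r / (1 − (1+r)^(−n)) = 3781.00·0.0194167 / (1 − 1.01942^(−36)).
Denominator 1 − (1+r)^(−36) = 0.499576459.
P = 73.4144 / 0.499576459 ≈ 146.95.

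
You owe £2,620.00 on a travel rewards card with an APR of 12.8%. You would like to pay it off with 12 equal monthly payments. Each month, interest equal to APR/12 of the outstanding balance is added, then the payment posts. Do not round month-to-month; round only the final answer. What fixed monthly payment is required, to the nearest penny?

Monthly rate r = 12.8%/12 = 1.06667% = 0.0106667.
Level-payment amortization: P = B₀·r / (1 − (1+r)^(−n)) = 2620.00·0.0106667 / (1 − 1.01067^(−12)).
Denominator 1 − (1+r)^(−12) = 0.119550009.
P = 27.9467 / 0.119550009 ≈ 233.77.

£233.77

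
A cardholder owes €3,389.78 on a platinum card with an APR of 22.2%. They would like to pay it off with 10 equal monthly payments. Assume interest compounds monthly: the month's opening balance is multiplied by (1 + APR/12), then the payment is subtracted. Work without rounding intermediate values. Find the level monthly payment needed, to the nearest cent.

Monthly rate r = 22.2%/12 = 1.85% = 0.0185.
Level-payment amortization: P = B₀·r / (1 − (1+r)^(−n)) = 3389.78·0.0185 / (1 − 1.0185^(−10)).
Denominator 1 − (1+r)^(−10) = 0.167489602.
P = 62.7109 / 0.167489602 ≈ 374.42.

€374.42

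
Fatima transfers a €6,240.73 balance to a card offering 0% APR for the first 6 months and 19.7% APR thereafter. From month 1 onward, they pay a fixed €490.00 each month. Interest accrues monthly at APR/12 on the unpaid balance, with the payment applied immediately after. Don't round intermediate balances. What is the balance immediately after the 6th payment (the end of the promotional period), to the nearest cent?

Promo months 1–6 at r₀ = 0%/12 = 0; months 7+ at r₁ = 19.7%/12 = 0.0164167.
After month 6 (no interest yet): B = €6,240.73 − 6·€490.00 = €3,300.73.

€3,300.73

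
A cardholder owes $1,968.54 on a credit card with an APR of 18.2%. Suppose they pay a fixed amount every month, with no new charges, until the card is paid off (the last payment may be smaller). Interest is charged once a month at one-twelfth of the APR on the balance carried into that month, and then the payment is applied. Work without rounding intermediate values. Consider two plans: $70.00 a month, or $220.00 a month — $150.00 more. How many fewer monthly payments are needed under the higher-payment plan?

Monthly rate r = 18.2%/12 = 1.51667% = 0.0151667.
At $70.00/mo: n = ⌈−ln(1 − rB₀/P)/ln(1+r)⌉ = 37 payments (last $65.72); total interest = total paid − $1,968.54 = $617.18.
At $220.00/mo: 10 payments (last $151.94); total interest $163.40.
Payments saved = 37 − 10 = 27.

27 fewer payments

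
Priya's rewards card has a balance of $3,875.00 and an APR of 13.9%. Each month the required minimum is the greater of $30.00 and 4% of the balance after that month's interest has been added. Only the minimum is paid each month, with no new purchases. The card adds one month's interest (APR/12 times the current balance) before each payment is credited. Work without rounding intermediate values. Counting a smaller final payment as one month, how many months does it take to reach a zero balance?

Monthly rate r = 13.9%/12 = 1.15833% = 0.0115833.
While 4% of the post-interest balance exceeds $30.00, each month B ← (B·(1+r))·(1 − 0.04), i.e. B shrinks by the factor (1+r)·0.96 = 0.97112.
This holds for months 1–57. Entering month 58 the balance is $729.17; 4% of the post-interest balance is now below $30.00, so the flat $30.00 minimum applies from here.
From month 58 a fixed $30.00 at rate r clears $729.17 in 29 more payments. Total: 57 + 29 = 86 months.

86 months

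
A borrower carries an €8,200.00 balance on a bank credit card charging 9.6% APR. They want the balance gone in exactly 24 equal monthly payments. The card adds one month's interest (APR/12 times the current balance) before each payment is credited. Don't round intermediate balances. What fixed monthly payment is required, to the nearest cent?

€376.88

Monthly rate r = 9.6%/12 = 0.8% = 0.008.
Level-payment amortization: P = B₀·r / (1 − (1+r)^(−n)) = 8200.00·0.008 / (1 − 1.008^(−24)).
Denominator 1 − (1+r)^(−24) = 0.174062415.
P = 65.6 / 0.174062415 ≈ 376.88.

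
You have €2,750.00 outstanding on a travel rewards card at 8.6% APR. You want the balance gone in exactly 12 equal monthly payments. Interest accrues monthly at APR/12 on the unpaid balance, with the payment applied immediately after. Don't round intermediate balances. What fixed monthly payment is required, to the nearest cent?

€239.98

Monthly rate r = 8.6%/12 = 0.716667% = 0.00716667.
Level-payment amortization: P = B₀·r / (1 − (1+r)^(−n)) = 2750.00·0.00716667 / (1 − 1.00717^(−12)).
Denominator 1 − (1+r)^(−12) = 0.0821242975.
P = 19.7083 / 0.0821242975 ≈ 239.98.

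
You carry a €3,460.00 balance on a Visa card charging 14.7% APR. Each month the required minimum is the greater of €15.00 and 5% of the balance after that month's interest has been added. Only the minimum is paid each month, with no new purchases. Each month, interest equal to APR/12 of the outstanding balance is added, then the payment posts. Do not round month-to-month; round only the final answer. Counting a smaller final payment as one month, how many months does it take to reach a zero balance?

Monthly rate r = 14.7%/12 = 1.225% = 0.01225.
While 5% of the post-interest balance exceeds €15.00, each month B ← (B·(1+r))·(1 − 0.05), i.e. B shrinks by the factor (1+r)·0.95 = 0.96164.
This holds for months 1–63. Entering month 64 the balance is €294.30; 5% of the post-interest balance is now below €15.00, so the flat €15.00 minimum applies from here.
From month 64 a fixed €15.00 at rate r clears €294.30 in 23 more payments. Total: 63 + 23 = 86 months.

86 months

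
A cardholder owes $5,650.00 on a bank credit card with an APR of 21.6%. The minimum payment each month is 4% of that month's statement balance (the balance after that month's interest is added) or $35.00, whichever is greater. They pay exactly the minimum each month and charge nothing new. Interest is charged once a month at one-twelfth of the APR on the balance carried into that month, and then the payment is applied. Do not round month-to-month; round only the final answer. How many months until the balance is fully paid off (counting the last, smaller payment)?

Monthly rate r = 21.6%/12 = 1.8% = 0.018.
While 4% of the post-interest balance exceeds $35.00, each month B ← (B·(1+r))·(1 − 0.04), i.e. B shrinks by the factor (1+r)·0.96 = 0.97728.
This holds for months 1–82. Entering month 83 the balance is $858.24; 4% of the post-interest balance is now below $35.00, so the flat $35.00 minimum applies from here.
From month 83 a fixed $35.00 at rate r clears $858.24 in 33 more payments. Total: 82 + 33 = 115 months.

115 months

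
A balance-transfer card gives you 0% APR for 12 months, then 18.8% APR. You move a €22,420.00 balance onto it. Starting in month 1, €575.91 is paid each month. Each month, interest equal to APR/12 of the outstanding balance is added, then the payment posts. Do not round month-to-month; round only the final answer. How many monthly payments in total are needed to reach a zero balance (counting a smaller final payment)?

48 months

Promo months 1–12 at r₀ = 0%/12 = 0; months 13+ at r₁ = 18.8%/12 = 0.0156667.
After month 12 (no interest yet): B = €22,420.00 − 12·€575.91 = €15,509.08.
Then at r₁ with €575.91/mo: n₂ = −ln(1 − r₁·B/P)/ln(1+r₁) ≈ 35.25 → 36 more payments.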